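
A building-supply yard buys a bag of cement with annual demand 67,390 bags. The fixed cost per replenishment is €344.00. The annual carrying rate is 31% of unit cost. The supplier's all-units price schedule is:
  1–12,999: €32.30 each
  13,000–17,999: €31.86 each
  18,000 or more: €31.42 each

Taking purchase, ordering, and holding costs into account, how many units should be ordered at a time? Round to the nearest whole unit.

Holding cost per unit per year at price C is H = 0.31·C.
For each price level, check whether its EOQ is feasible; otherwise the best quantity at that price is the breakpoint.
EOQ at €32.30 = 2151.8 (feasible in tier 1): TC = 67,390×€32.30 + (67,390/2151.8)×344 + (2151.8/2)×0.31×€32.30 = €2,198,243.37.
EOQ at €31.86 = 2166.6 < 13000, so use break Q=13000: TC = 67,390×€31.86 + (67,390/13000.0)×344 + (13000.0/2)×0.31×€31.86 = €2,213,026.54.
EOQ at €31.42 = 2181.8 < 18000, so use break Q=18000: TC = 67,390×€31.42 + (67,390/18000.0)×344 + (18000.0/2)×0.31×€31.42 = €2,206,343.50.
Lowest total cost is €2,198,243.37 at Q = 2151.8.

Q* ≈ 2,152 bags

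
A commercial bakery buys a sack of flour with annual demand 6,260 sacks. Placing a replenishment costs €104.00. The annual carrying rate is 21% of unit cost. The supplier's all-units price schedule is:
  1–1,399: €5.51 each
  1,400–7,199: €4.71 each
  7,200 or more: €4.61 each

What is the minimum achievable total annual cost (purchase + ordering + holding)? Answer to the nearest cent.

Holding cost per unit per year at price C is H = 0.21·C.
Candidates are each tier's EOQ (if it falls in that tier) and each price-break quantity.
EOQ at €5.51 = 1060.8 (feasible in tier 1): TC = 6,260×€5.51 + (6,260/1060.8)×104 + (1060.8/2)×0.21×€5.51 = €35,720.05.
EOQ at €4.71 = 1147.4 < 1400, so use break Q=1400: TC = 6,260×€4.71 + (6,260/1400.0)×104 + (1400.0/2)×0.21×€4.71 = €30,642.00.
EOQ at €4.61 = 1159.7 < 7200, so use break Q=7200: TC = 6,260×€4.61 + (6,260/7200.0)×104 + (7200.0/2)×0.21×€4.61 = €32,434.18.
Lowest total cost among the candidates is at Q = 1400.0.

TC* ≈ €30,642.00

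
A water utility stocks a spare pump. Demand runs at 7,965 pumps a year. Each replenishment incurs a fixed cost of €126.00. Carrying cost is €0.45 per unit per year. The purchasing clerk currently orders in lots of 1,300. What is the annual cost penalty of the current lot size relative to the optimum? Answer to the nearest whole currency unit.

EOQ = √(2DS/H) = √(2 × 7,965 × 126 / 0.45) ≈ 2111.97.
Cost at Q* = (D/Q*)S + (Q*/2)H = √(2DSH) ≈ €950.38.
Cost at Q = 1,300: (7,965/1,300)×126 + (1,300/2)×0.45 = €771.99 + €292.50 = €1,064.49.
Excess = €1,064.49 − €950.38 = €114.11.

Extra cost ≈ €114 per year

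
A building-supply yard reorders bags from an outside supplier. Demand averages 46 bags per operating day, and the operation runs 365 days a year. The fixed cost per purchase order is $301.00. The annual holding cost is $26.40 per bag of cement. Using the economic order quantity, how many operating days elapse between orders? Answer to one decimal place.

Annual demand D = 46 × 365 = 16,790.
Q* = √(2DS/H) = √(2 × 16,790 × 301 / 26.4) ≈ 618.76.
Cycle time = Q*/D × 365 = 618.76 / 16,790 × 365 ≈ 13.451 days.

T ≈ 13.5 days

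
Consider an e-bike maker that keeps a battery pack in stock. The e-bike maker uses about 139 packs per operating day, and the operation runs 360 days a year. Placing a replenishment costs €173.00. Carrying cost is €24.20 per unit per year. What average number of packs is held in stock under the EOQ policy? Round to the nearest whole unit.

Average inventory ≈ 423 packs

Annual demand D = 139 × 360 = 50,040.
EOQ = √(2DS/H) = √(2 × 50,040 × 173 / 24.2) ≈ 845.84.
Average inventory = Q*/2 ≈ 845.84 / 2 = 422.921.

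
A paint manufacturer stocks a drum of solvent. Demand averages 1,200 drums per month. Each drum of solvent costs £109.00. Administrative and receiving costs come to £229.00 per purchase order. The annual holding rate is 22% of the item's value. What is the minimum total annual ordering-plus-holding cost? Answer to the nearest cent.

Annual demand D = 1,200 × 12 = 14,400.
Holding cost H = 0.22 × £109.00 = £23.9800 per unit per year.
The optimal lot size = √(2DS/H) = √(2 × 14,400 × 229 / 23.98) ≈ 524.43.
At Q*, ordering cost (D/Q*)S equals holding cost (Q*/2)H, each = √(DSH/2).
Minimum total = √(2DSH) = √(2 × 14,400 × 229 × 23.98) ≈ 12575.885.

TC* ≈ £12,575.89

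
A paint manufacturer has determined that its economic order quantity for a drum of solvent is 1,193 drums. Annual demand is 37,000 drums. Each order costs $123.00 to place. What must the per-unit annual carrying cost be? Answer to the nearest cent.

H ≈ $6.40

Squaring Q* = √(2DS/H) gives Q*² = 2DS/H.
From Q* = √(2DS/H): H = 2DS / Q*² = 2 × 37,000 × 123 / 1,193² = 6.3952.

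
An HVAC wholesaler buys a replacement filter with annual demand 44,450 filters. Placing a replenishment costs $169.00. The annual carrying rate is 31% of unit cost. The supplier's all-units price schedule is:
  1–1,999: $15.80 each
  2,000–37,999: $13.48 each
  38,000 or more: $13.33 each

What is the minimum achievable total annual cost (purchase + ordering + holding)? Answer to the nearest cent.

Holding cost per unit per year at price C is H = 0.31·C.
Evaluate total cost at each tier's feasible EOQ or, if the EOQ is below the tier, at the tier's minimum quantity.
EOQ at $15.80 = 1751.4 (feasible in tier 1): TC = 44,450×$15.80 + (44,450/1751.4)×169 + (1751.4/2)×0.31×$15.80 = $710,888.35.
EOQ at $13.48 = 1896.1 < 2000, so use break Q=2000: TC = 44,450×$13.48 + (44,450/2000.0)×169 + (2000.0/2)×0.31×$13.48 = $607,120.83.
EOQ at $13.33 = 1906.8 < 38000, so use break Q=38000: TC = 44,450×$13.33 + (44,450/38000.0)×169 + (38000.0/2)×0.31×$13.33 = $671,229.89.
Lowest total cost among the candidates is at Q = 2000.0.

TC* ≈ $607,120.83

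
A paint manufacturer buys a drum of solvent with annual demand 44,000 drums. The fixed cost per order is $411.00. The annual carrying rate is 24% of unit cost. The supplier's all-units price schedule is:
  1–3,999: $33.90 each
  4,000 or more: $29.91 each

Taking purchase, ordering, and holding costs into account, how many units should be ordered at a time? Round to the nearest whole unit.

Q* ≈ 4,000 drums

Holding cost per unit per year at price C is H = 0.24·C.
Evaluate total cost at each tier's feasible EOQ or, if the EOQ is below the tier, at the tier's minimum quantity.
EOQ at $33.90 = 2108.4 (feasible in tier 1): TC = 44,000×$33.90 + (44,000/2108.4)×411 + (2108.4/2)×0.24×$33.90 = $1,508,754.09.
EOQ at $29.91 = 2244.6 < 4000, so use break Q=4000: TC = 44,000×$29.91 + (44,000/4000.0)×411 + (4000.0/2)×0.24×$29.91 = $1,334,917.80.
Lowest total cost is $1,334,917.80 at Q = 4000.0.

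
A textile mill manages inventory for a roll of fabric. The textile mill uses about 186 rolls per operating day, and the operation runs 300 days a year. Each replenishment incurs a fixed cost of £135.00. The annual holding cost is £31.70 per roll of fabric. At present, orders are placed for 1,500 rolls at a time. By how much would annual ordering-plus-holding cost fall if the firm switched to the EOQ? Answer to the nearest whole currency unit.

Annual demand D = 186 × 300 = 55,800.
EOQ = √(2DS/H) = √(2 × 55,800 × 135 / 31.7) ≈ 689.40.
Cost at Q* = (D/Q*)S + (Q*/2)H = √(2DSH) ≈ £21,853.88.
Cost at Q = 1,500: (55,800/1,500)×135 + (1,500/2)×31.7 = £5,022.00 + £23,775.00 = £28,797.00.
Excess = £28,797.00 − £21,853.88 = £6,943.12.

Extra cost ≈ £6,943 per year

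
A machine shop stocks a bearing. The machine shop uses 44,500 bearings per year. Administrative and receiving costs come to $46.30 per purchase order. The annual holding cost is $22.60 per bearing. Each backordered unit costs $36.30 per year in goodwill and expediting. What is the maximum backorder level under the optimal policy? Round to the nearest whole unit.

With planned backorders, Q* = √(2DS/H) · √((H+B)/B).
√(2DS/H) = √(2 × 44,500 × 46.3 / 22.6) = 427.003.
√((H+B)/B) = √((22.6+36.3)/36.3) = 1.2738.
Q* ≈ 543.921.
S* = Q* · H/(H+B) = 543.921 × 22.6/58.9 ≈ 208.703.

S* ≈ 209 bearings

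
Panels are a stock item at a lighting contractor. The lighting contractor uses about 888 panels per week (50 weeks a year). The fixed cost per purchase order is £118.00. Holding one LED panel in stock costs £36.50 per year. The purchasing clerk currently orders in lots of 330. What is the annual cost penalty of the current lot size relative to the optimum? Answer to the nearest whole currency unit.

Annual demand D = 888 × 50 = 44,400.
EOQ = √(2DS/H) = √(2 × 44,400 × 118 / 36.5) ≈ 535.80.
Cost at Q* = (D/Q*)S + (Q*/2)H = √(2DSH) ≈ £19,556.63.
Cost at Q = 330: (44,400/330)×118 + (330/2)×36.5 = £15,876.36 + £6,022.50 = £21,898.86.
Excess = £21,898.86 − £19,556.63 = £2,342.24.

Extra cost ≈ £2,342 per year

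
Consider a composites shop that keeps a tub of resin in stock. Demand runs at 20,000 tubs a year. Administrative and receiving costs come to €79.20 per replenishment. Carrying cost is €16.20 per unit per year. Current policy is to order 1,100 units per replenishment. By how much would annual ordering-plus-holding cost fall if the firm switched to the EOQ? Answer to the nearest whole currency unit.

Extra cost ≈ €3,186 per year

EOQ = √(2DS/H) = √(2 × 20,000 × 79.2 / 16.2) ≈ 442.22.
Cost at Q* = (D/Q*)S + (Q*/2)H = √(2DSH) ≈ €7,163.91.
Cost at Q = 1,100: (20,000/1,100)×79.2 + (1,100/2)×16.2 = €1,440.00 + €8,910.00 = €10,350.00.
Excess = €10,350.00 − €7,163.91 = €3,186.09.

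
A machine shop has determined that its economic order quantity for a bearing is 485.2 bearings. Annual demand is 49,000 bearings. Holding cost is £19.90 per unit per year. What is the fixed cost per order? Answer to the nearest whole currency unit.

Squaring Q* = √(2DS/H) gives Q*² = 2DS/H.
From Q* = √(2DS/H): S = Q*²H / (2D) = 485.2² × 19.9 / (2 × 49,000) = 47.8045.

S ≈ £48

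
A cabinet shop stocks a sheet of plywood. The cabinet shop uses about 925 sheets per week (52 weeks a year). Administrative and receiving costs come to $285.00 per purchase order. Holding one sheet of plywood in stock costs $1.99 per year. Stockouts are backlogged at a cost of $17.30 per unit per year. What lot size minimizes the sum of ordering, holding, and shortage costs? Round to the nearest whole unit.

Q* ≈ 3,919 sheets

Annual demand D = 925 × 52 = 48,100.
With planned backorders, Q* = √(2DS/H) · √((H+B)/B).
√(2DS/H) = √(2 × 48,100 × 285 / 1.99) = 3711.790.
√((H+B)/B) = √((1.99+17.3)/17.3) = 1.0559.
Q* ≈ 3919.462.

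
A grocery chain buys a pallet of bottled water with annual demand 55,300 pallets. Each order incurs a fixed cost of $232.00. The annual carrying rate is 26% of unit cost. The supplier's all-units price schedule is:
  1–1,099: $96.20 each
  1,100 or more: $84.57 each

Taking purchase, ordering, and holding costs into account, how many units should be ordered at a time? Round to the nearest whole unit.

Holding cost per unit per year at price C is H = 0.26·C.
For each price level, check whether its EOQ is feasible; otherwise the best quantity at that price is the breakpoint.
EOQ at $96.20 = 1012.9 (feasible in tier 1): TC = 55,300×$96.20 + (55,300/1012.9)×232 + (1012.9/2)×0.26×$96.20 = $5,345,193.53.
EOQ at $84.57 = 1080.3 < 1100, so use break Q=1100: TC = 55,300×$84.57 + (55,300/1100.0)×232 + (1100.0/2)×0.26×$84.57 = $4,700,477.78.
Lowest total cost is $4,700,477.78 at Q = 1100.0.

Q* ≈ 1,100 pallets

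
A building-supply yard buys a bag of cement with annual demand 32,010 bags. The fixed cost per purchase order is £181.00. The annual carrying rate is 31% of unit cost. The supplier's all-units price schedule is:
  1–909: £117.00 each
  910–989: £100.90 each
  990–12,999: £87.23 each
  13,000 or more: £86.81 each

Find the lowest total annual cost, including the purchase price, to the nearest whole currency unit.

TC* ≈ £2,811,470

Holding cost per unit per year at price C is H = 0.31·C.
For each price level, check whether its EOQ is feasible; otherwise the best quantity at that price is the breakpoint.
EOQ at £117.00 = 565.2 (feasible in tier 1): TC = 32,010×£117.00 + (32,010/565.2)×181 + (565.2/2)×0.31×£117.00 = £3,765,670.80.
EOQ at £100.90 = 608.7 < 910, so use break Q=910: TC = 32,010×£100.90 + (32,010/910.0)×181 + (910.0/2)×0.31×£100.90 = £3,250,407.77.
EOQ at £87.23 = 654.6 < 990, so use break Q=990: TC = 32,010×£87.23 + (32,010/990.0)×181 + (990.0/2)×0.31×£87.23 = £2,811,470.08.
EOQ at £86.81 = 656.2 < 13000, so use break Q=13000: TC = 32,010×£86.81 + (32,010/13000.0)×181 + (13000.0/2)×0.31×£86.81 = £2,954,155.93.
Lowest total cost among the candidates is at Q = 990.0.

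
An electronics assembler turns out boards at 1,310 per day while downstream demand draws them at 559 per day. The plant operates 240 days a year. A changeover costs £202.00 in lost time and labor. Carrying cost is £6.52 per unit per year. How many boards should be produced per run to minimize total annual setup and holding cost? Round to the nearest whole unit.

Q* ≈ 3,808 boards

Annual demand D = 559 × 240 = 134,160.
Production build-up factor (1 − d/p) = 1 − 559/1,310 = 0.5733.
Q* = √(2DS / (H(1 − d/p))) = √(2 × 134,160 × 202 / (6.52 × 0.5733)).
= √(54,200,640 / 3.7378) ≈ 3807.975.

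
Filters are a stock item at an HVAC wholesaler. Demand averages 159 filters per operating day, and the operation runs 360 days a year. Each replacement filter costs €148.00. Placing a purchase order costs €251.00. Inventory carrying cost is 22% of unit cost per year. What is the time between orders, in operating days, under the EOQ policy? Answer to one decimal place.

T ≈ 5.9 days

Annual demand D = 159 × 360 = 57,240.
Holding cost H = 0.22 × €148.00 = €32.5600 per unit per year.
Q* = √(2DS/H) = √(2 × 57,240 × 251 / 32.56) ≈ 939.42.
Cycle time = Q*/D × 360 = 939.42 / 57,240 × 360 ≈ 5.908 days.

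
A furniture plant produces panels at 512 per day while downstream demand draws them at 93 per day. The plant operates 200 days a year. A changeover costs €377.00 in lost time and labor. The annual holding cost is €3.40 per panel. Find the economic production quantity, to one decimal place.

Q* ≈ 2,245.1 panels

Annual demand D = 93 × 200 = 18,600.
Production build-up factor (1 − d/p) = 1 − 93/512 = 0.8184.
Q* = √(2DS / (H(1 − d/p))) = √(2 × 18,600 × 377 / (3.4 × 0.8184)).
= √(14,024,400 / 2.7824) ≈ 2245.074.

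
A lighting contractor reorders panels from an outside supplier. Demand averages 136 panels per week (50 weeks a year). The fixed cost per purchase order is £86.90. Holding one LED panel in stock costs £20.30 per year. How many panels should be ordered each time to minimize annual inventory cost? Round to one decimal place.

Q* ≈ 241.3 panels

Annual demand D = 136 × 50 = 6,800.
EOQ = √(2DS / H) = √(2 × 6,800 × 86.9 / 20.3).
= √(1,181,840 / 20.3) = √58,218.7192 ≈ 241.286.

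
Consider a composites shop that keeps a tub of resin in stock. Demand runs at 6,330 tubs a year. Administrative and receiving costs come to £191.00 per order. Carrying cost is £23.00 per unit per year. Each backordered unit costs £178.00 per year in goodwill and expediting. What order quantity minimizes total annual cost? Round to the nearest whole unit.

Q* ≈ 345 tubs

With planned backorders, Q* = √(2DS/H) · √((H+B)/B).
√(2DS/H) = √(2 × 6,330 × 191 / 23) = 324.242.
√((H+B)/B) = √((23+178)/178) = 1.0626.
Q* ≈ 344.554.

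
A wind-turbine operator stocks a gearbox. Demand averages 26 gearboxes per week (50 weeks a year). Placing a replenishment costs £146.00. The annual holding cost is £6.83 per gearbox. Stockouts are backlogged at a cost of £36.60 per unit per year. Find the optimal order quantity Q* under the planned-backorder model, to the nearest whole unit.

Q* ≈ 257 gearboxes

Annual demand D = 26 × 50 = 1,300.
With planned backorders, Q* = √(2DS/H) · √((H+B)/B).
√(2DS/H) = √(2 × 1,300 × 146 / 6.83) = 235.751.
√((H+B)/B) = √((6.83+36.6)/36.6) = 1.0893.
Q* ≈ 256.807.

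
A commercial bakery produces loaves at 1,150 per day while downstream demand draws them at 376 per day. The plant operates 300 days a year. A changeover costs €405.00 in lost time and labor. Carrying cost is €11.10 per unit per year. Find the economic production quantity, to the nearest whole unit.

Q* ≈ 3,497 loaves

Annual demand D = 376 × 300 = 112,800.
Production build-up factor (1 − d/p) = 1 − 376/1,150 = 0.6730.
Q* = √(2DS / (H(1 − d/p))) = √(2 × 112,800 × 405 / (11.1 × 0.6730)).
= √(91,368,000 / 7.4708) ≈ 3497.148.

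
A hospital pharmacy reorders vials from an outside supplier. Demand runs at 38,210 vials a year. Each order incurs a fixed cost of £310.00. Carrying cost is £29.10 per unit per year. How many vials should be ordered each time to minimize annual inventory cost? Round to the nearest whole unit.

EOQ = √(2DS / H) = √(2 × 38,210 × 310 / 29.1).
= √(23,690,200 / 29.1) = √814,096.2199 ≈ 902.273.

Q* ≈ 902 vials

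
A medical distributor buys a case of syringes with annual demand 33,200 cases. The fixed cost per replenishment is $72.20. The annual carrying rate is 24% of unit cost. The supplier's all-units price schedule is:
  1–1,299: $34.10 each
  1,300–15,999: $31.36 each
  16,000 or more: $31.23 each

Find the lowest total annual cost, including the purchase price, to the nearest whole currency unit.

Holding cost per unit per year at price C is H = 0.24·C.
Candidates are each tier's EOQ (if it falls in that tier) and each price-break quantity.
EOQ at $34.10 = 765.4 (feasible in tier 1): TC = 33,200×$34.10 + (33,200/765.4)×72.2 + (765.4/2)×0.24×$34.10 = $1,138,383.76.
EOQ at $31.36 = 798.1 < 1300, so use break Q=1300: TC = 33,200×$31.36 + (33,200/1300.0)×72.2 + (1300.0/2)×0.24×$31.36 = $1,047,888.04.
EOQ at $31.23 = 799.8 < 16000, so use break Q=16000: TC = 33,200×$31.23 + (33,200/16000.0)×72.2 + (16000.0/2)×0.24×$31.23 = $1,096,947.42.
Lowest total cost among the candidates is at Q = 1300.0.

TC* ≈ $1,047,888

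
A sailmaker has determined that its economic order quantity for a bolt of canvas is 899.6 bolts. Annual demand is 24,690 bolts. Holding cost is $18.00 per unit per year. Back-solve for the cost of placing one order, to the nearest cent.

Squaring Q* = √(2DS/H) gives Q*² = 2DS/H.
From Q* = √(2DS/H): S = Q*²H / (2D) = 899.6² × 18 / (2 × 24,690) = 294.9988.

S ≈ $295.00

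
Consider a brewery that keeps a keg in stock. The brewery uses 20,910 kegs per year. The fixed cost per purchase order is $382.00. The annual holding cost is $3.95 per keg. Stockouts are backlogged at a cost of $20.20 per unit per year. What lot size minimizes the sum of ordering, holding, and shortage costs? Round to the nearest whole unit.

Q* ≈ 2,199 kegs

With planned backorders, Q* = √(2DS/H) · √((H+B)/B).
√(2DS/H) = √(2 × 20,910 × 382 / 3.95) = 2011.061.
√((H+B)/B) = √((3.95+20.2)/20.2) = 1.0934.
Q* ≈ 2198.913.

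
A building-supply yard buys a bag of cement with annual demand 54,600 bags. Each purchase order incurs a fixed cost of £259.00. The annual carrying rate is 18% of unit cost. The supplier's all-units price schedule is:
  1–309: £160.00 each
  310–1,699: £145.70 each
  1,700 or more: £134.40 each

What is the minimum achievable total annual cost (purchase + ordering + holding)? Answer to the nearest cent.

Holding cost per unit per year at price C is H = 0.18·C.
Evaluate total cost at each tier's feasible EOQ or, if the EOQ is below the tier, at the tier's minimum quantity.
Tier 1 (£160.00): EOQ = 991.0 exceeds tier's upper bound 309, so this tier is dominated.
EOQ at £145.70 = 1038.5 (feasible in tier 2): TC = 54,600×£145.70 + (54,600/1038.5)×259 + (1038.5/2)×0.18×£145.70 = £7,982,454.99.
EOQ at £134.40 = 1081.2 < 1700, so use break Q=1700: TC = 54,600×£134.40 + (54,600/1700.0)×259 + (1700.0/2)×0.18×£134.40 = £7,367,121.67.
Lowest total cost among the candidates is at Q = 1700.0.

TC* ≈ £7,367,121.67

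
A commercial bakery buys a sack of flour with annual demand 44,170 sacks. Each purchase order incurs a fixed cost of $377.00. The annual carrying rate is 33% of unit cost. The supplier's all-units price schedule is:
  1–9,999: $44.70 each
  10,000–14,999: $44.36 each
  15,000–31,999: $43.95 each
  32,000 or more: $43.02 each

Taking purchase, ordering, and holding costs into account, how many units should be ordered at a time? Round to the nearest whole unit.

Holding cost per unit per year at price C is H = 0.33·C.
Candidates are each tier's EOQ (if it falls in that tier) and each price-break quantity.
EOQ at $44.70 = 1502.6 (feasible in tier 1): TC = 44,170×$44.70 + (44,170/1502.6)×377 + (1502.6/2)×0.33×$44.70 = $1,996,563.61.
EOQ at $44.36 = 1508.3 < 10000, so use break Q=10000: TC = 44,170×$44.36 + (44,170/10000.0)×377 + (10000.0/2)×0.33×$44.36 = $2,034,240.41.
EOQ at $43.95 = 1515.4 < 15000, so use break Q=15000: TC = 44,170×$43.95 + (44,170/15000.0)×377 + (15000.0/2)×0.33×$43.95 = $2,051,157.89.
EOQ at $43.02 = 1531.6 < 32000, so use break Q=32000: TC = 44,170×$43.02 + (44,170/32000.0)×377 + (32000.0/2)×0.33×$43.02 = $2,127,859.38.
Lowest total cost is $1,996,563.61 at Q = 1502.6.

Q* ≈ 1,503 sacks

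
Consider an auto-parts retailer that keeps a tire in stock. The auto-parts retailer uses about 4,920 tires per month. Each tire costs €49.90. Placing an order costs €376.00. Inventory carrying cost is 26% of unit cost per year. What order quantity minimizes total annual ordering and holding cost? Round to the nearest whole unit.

Annual demand D = 4,920 × 12 = 59,040.
Holding cost H = 0.26 × €49.90 = €12.9740 per unit per year.
EOQ = √(2DS / H) = √(2 × 59,040 × 376 / 12.974).
= √(44,398,080 / 12.974) = √3,422,081.0852 ≈ 1849.887.

Q* ≈ 1,850 tires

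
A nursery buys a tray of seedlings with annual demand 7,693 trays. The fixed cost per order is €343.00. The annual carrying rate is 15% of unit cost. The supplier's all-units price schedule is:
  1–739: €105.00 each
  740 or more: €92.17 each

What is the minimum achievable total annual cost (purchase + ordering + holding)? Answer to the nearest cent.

TC* ≈ €717,745.05

Holding cost per unit per year at price C is H = 0.15·C.
Evaluate total cost at each tier's feasible EOQ or, if the EOQ is below the tier, at the tier's minimum quantity.
EOQ at €105.00 = 578.9 (feasible in tier 1): TC = 7,693×€105.00 + (7,693/578.9)×343 + (578.9/2)×0.15×€105.00 = €816,881.96.
EOQ at €92.17 = 617.8 < 740, so use break Q=740: TC = 7,693×€92.17 + (7,693/740.0)×343 + (740.0/2)×0.15×€92.17 = €717,745.05.
Lowest total cost among the candidates is at Q = 740.0.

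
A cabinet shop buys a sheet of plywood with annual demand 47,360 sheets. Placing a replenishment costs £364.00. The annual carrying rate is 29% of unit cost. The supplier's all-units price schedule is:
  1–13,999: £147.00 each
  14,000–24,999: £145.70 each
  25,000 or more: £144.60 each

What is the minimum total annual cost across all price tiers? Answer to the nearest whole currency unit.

TC* ≈ £7,000,258

Holding cost per unit per year at price C is H = 0.29·C.
Evaluate total cost at each tier's feasible EOQ or, if the EOQ is below the tier, at the tier's minimum quantity.
EOQ at £147.00 = 899.3 (feasible in tier 1): TC = 47,360×£147.00 + (47,360/899.3)×364 + (899.3/2)×0.29×£147.00 = £7,000,257.98.
EOQ at £145.70 = 903.3 < 14000, so use break Q=14000: TC = 47,360×£145.70 + (47,360/14000.0)×364 + (14000.0/2)×0.29×£145.70 = £7,197,354.36.
EOQ at £144.60 = 906.8 < 25000, so use break Q=25000: TC = 47,360×£144.60 + (47,360/25000.0)×364 + (25000.0/2)×0.29×£144.60 = £7,373,120.56.
Lowest total cost among the candidates is at Q = 899.3.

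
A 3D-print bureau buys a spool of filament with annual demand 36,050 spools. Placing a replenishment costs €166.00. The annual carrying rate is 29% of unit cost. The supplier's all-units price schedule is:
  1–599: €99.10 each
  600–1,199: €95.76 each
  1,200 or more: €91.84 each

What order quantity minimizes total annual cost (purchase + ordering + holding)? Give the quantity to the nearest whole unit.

Holding cost per unit per year at price C is H = 0.29·C.
Candidates are each tier's EOQ (if it falls in that tier) and each price-break quantity.
Tier 1 (€99.10): EOQ = 645.3 exceeds tier's upper bound 599, so this tier is dominated.
EOQ at €95.76 = 656.5 (feasible in tier 2): TC = 36,050×€95.76 + (36,050/656.5)×166 + (656.5/2)×0.29×€95.76 = €3,470,379.09.
EOQ at €91.84 = 670.4 < 1200, so use break Q=1200: TC = 36,050×€91.84 + (36,050/1200.0)×166 + (1200.0/2)×0.29×€91.84 = €3,331,799.08.
Lowest total cost is €3,331,799.08 at Q = 1200.0.

Q* ≈ 1,200 spools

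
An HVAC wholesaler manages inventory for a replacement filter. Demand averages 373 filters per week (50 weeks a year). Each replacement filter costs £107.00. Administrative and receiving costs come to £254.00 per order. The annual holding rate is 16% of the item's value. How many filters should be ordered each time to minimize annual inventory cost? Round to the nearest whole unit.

Q* ≈ 744 filters

Annual demand D = 373 × 50 = 18,650.
Holding cost H = 0.16 × £107.00 = £17.1200 per unit per year.
EOQ = √(2DS / H) = √(2 × 18,650 × 254 / 17.12).
= √(9,474,200 / 17.12) = √553,399.5327 ≈ 743.908.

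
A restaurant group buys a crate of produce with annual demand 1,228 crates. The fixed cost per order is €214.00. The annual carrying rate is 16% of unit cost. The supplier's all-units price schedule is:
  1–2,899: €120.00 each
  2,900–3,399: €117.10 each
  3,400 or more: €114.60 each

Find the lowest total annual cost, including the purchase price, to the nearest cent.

TC* ≈ €150,536.67

Holding cost per unit per year at price C is H = 0.16·C.
Candidates are each tier's EOQ (if it falls in that tier) and each price-break quantity.
EOQ at €120.00 = 165.5 (feasible in tier 1): TC = 1,228×€120.00 + (1,228/165.5)×214 + (165.5/2)×0.16×€120.00 = €150,536.67.
EOQ at €117.10 = 167.5 < 2900, so use break Q=2900: TC = 1,228×€117.10 + (1,228/2900.0)×214 + (2900.0/2)×0.16×€117.10 = €171,056.62.
EOQ at €114.60 = 169.3 < 3400, so use break Q=3400: TC = 1,228×€114.60 + (1,228/3400.0)×214 + (3400.0/2)×0.16×€114.60 = €171,977.29.
Lowest total cost among the candidates is at Q = 165.5.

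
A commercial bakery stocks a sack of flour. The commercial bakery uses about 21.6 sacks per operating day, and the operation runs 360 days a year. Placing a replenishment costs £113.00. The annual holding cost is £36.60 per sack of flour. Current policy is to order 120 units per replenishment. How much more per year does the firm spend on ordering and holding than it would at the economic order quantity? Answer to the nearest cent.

Annual demand D = 21.6 × 360 = 7,776.
EOQ = √(2DS/H) = √(2 × 7,776 × 113 / 36.6) ≈ 219.12.
Cost at Q* = (D/Q*)S + (Q*/2)H = √(2DSH) ≈ £8,019.97.
Cost at Q = 120: (7,776/120)×113 + (120/2)×36.6 = £7,322.40 + £2,196.00 = £9,518.40.
Excess = £9,518.40 − £8,019.97 = £1,498.43.

Extra cost ≈ £1,498.43 per year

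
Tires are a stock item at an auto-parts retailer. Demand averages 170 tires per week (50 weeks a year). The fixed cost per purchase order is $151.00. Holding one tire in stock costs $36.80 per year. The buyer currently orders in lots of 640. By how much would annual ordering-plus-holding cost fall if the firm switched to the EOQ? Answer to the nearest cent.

Extra cost ≈ $4,062.13 per year

Annual demand D = 170 × 50 = 8,500.
EOQ = √(2DS/H) = √(2 × 8,500 × 151 / 36.8) ≈ 264.11.
Cost at Q* = (D/Q*)S + (Q*/2)H = √(2DSH) ≈ $9,719.34.
Cost at Q = 640: (8,500/640)×151 + (640/2)×36.8 = $2,005.47 + $11,776.00 = $13,781.47.
Excess = $13,781.47 − $9,719.34 = $4,062.13.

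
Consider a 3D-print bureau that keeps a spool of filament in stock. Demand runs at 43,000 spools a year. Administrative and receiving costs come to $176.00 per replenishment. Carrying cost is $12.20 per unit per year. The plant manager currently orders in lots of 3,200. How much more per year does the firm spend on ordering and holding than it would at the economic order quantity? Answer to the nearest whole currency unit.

Extra cost ≈ $8,296 per year

EOQ = √(2DS/H) = √(2 × 43,000 × 176 / 12.2) ≈ 1113.85.
Cost at Q* = (D/Q*)S + (Q*/2)H = √(2DSH) ≈ $13,588.94.
Cost at Q = 3,200: (43,000/3,200)×176 + (3,200/2)×12.2 = $2,365.00 + $19,520.00 = $21,885.00.
Excess = $21,885.00 − $13,588.94 = $8,296.06.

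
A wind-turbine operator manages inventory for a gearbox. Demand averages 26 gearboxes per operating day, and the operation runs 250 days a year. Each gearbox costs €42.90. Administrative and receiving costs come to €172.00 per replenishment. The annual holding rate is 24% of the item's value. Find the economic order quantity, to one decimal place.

Q* ≈ 466.0 gearboxes

Annual demand D = 26 × 250 = 6,500.
Holding cost H = 0.24 × €42.90 = €10.2960 per unit per year.
EOQ = √(2DS / H) = √(2 × 6,500 × 172 / 10.296).
= √(2,236,000 / 10.296) = √217,171.7172 ≈ 466.017.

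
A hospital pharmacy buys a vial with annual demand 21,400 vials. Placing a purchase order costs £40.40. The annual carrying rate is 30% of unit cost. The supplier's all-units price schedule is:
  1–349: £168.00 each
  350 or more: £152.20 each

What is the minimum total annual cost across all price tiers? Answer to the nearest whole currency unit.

Holding cost per unit per year at price C is H = 0.30·C.
Candidates are each tier's EOQ (if it falls in that tier) and each price-break quantity.
EOQ at £168.00 = 185.2 (feasible in tier 1): TC = 21,400×£168.00 + (21,400/185.2)×40.4 + (185.2/2)×0.30×£168.00 = £3,604,535.29.
EOQ at £152.20 = 194.6 < 350, so use break Q=350: TC = 21,400×£152.20 + (21,400/350.0)×40.4 + (350.0/2)×0.30×£152.20 = £3,267,540.67.
Lowest total cost among the candidates is at Q = 350.0.

TC* ≈ £3,267,541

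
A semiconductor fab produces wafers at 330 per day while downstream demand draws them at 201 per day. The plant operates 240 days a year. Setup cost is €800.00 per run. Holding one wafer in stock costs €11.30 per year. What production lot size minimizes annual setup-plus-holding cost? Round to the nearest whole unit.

Q* ≈ 4,180 wafers

Annual demand D = 201 × 240 = 48,240.
Production build-up factor (1 − d/p) = 1 − 201/330 = 0.3909.
Q* = √(2DS / (H(1 − d/p))) = √(2 × 48,240 × 800 / (11.3 × 0.3909)).
= √(77,184,000 / 4.4173) ≈ 4180.099.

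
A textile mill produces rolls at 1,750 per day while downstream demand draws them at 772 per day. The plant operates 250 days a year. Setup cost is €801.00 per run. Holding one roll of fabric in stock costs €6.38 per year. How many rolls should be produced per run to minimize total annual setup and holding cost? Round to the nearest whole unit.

Annual demand D = 772 × 250 = 193,000.
Production build-up factor (1 − d/p) = 1 − 772/1,750 = 0.5589.
Q* = √(2DS / (H(1 − d/p))) = √(2 × 193,000 × 801 / (6.38 × 0.5589)).
= √(309,186,000 / 3.5655) ≈ 9312.133.

Q* ≈ 9,312 rolls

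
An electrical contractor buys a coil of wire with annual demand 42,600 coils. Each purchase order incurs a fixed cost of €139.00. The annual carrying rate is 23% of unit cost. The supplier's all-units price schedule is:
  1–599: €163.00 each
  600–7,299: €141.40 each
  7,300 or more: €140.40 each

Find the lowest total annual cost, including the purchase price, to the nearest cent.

Holding cost per unit per year at price C is H = 0.23·C.
For each price level, check whether its EOQ is feasible; otherwise the best quantity at that price is the breakpoint.
EOQ at €163.00 = 562.0 (feasible in tier 1): TC = 42,600×€163.00 + (42,600/562.0)×139 + (562.0/2)×0.23×€163.00 = €6,964,870.99.
EOQ at €141.40 = 603.4 (feasible in tier 2): TC = 42,600×€141.40 + (42,600/603.4)×139 + (603.4/2)×0.23×€141.40 = €6,043,265.28.
EOQ at €140.40 = 605.6 < 7300, so use break Q=7300: TC = 42,600×€140.40 + (42,600/7300.0)×139 + (7300.0/2)×0.23×€140.40 = €6,099,716.95.
Lowest total cost among the candidates is at Q = 603.4.

TC* ≈ €6,043,265.28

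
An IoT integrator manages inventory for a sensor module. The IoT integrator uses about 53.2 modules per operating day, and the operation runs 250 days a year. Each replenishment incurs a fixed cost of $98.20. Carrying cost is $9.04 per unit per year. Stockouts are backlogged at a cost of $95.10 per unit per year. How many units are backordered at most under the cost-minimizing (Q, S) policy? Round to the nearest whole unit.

Annual demand D = 53.2 × 250 = 13,300.
With planned backorders, Q* = √(2DS/H) · √((H+B)/B).
√(2DS/H) = √(2 × 13,300 × 98.2 / 9.04) = 537.542.
√((H+B)/B) = √((9.04+95.1)/95.1) = 1.0465.
Q* ≈ 562.511.
S* = Q* · H/(H+B) = 562.511 × 9.04/104.14 ≈ 48.829.

S* ≈ 49 modules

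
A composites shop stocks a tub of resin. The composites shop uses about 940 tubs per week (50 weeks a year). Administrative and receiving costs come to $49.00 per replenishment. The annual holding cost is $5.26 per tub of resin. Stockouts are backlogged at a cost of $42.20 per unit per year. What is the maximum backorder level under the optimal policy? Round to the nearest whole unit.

Annual demand D = 940 × 50 = 47,000.
With planned backorders, Q* = √(2DS/H) · √((H+B)/B).
√(2DS/H) = √(2 × 47,000 × 49 / 5.26) = 935.770.
√((H+B)/B) = √((5.26+42.2)/42.2) = 1.0605.
Q* ≈ 992.377.
S* = Q* · H/(H+B) = 992.377 × 5.26/47.46 ≈ 109.985.

S* ≈ 110 tubs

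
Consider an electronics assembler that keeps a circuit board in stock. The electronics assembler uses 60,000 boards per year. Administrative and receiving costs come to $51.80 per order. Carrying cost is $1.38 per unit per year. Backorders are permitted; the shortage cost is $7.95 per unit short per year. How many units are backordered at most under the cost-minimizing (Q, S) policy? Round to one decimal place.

S* ≈ 340.1 boards

With planned backorders, Q* = √(2DS/H) · √((H+B)/B).
√(2DS/H) = √(2 × 60,000 × 51.8 / 1.38) = 2122.345.
√((H+B)/B) = √((1.38+7.95)/7.95) = 1.0833.
Q* ≈ 2299.181.
S* = Q* · H/(H+B) = 2299.181 × 1.38/9.33 ≈ 340.072.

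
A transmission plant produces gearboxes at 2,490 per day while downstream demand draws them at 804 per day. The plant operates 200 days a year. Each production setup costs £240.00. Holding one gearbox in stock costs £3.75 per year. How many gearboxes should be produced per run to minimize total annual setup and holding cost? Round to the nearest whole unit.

Annual demand D = 804 × 200 = 160,800.
Production build-up factor (1 − d/p) = 1 − 804/2,490 = 0.6771.
Q* = √(2DS / (H(1 − d/p))) = √(2 × 160,800 × 240 / (3.75 × 0.6771)).
= √(77,184,000 / 2.5392) ≈ 5513.392.

Q* ≈ 5,513 gearboxes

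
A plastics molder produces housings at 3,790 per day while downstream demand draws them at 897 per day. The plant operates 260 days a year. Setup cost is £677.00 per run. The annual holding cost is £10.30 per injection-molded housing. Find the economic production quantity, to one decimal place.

Q* ≈ 6,337.5 housings

Annual demand D = 897 × 260 = 233,220.
Production build-up factor (1 − d/p) = 1 − 897/3,790 = 0.7633.
Q* = √(2DS / (H(1 − d/p))) = √(2 × 233,220 × 677 / (10.3 × 0.7633)).
= √(315,779,880 / 7.8622) ≈ 6337.515.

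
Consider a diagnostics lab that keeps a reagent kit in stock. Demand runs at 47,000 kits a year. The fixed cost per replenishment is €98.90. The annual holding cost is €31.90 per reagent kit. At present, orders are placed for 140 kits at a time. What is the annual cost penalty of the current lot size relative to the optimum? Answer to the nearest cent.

EOQ = √(2DS/H) = √(2 × 47,000 × 98.9 / 31.9) ≈ 539.84.
Cost at Q* = (D/Q*)S + (Q*/2)H = √(2DSH) ≈ €17,220.96.
Cost at Q = 140: (47,000/140)×98.9 + (140/2)×31.9 = €33,202.14 + €2,233.00 = €35,435.14.
Excess = €35,435.14 − €17,220.96 = €18,214.18.

Extra cost ≈ €18,214.18 per year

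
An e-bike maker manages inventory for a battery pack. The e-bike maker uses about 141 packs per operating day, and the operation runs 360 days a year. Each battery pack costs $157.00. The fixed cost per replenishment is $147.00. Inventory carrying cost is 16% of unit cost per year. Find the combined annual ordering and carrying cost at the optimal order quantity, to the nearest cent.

Annual demand D = 141 × 360 = 50,760.
Holding cost H = 0.16 × $157.00 = $25.1200 per unit per year.
The optimal lot size = √(2DS/H) = √(2 × 50,760 × 147 / 25.12) ≈ 770.77.
At the optimum the two cost components are equal, so total cost = 2·(Q*/2)H = Q*·H.
Minimum total = √(2DSH) = √(2 × 50,760 × 147 × 25.12) ≈ 19361.736.

TC* ≈ $19,361.74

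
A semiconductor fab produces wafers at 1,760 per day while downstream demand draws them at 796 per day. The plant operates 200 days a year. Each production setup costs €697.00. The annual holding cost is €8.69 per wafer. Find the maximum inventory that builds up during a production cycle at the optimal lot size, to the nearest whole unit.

I_max ≈ 3,740 wafers

Annual demand D = 796 × 200 = 159,200.
Production build-up factor (1 − d/p) = 1 − 796/1,760 = 0.5477.
Q* = √(2DS / (H(1 − d/p))) = √(2 × 159,200 × 697 / (8.69 × 0.5477)).
= √(221,924,800 / 4.7597) ≈ 6828.273.
Maximum inventory = Q*(1 − d/p) = 6828.273 × 0.5477 ≈ 3740.031.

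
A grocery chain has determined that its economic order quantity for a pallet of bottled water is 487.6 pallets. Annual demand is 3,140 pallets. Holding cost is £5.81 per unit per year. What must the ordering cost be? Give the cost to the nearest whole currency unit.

S ≈ £220

Invert the EOQ relation Q*² = 2DS/H.
From Q* = √(2DS/H): S = Q*²H / (2D) = 487.6² × 5.81 / (2 × 3,140) = 219.9601.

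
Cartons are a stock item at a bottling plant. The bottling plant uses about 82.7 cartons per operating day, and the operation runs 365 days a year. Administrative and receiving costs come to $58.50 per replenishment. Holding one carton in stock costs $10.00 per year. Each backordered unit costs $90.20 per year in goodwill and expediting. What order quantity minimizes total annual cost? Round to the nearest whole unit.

Annual demand D = 82.7 × 365 = 30,185.5.
With planned backorders, Q* = √(2DS/H) · √((H+B)/B).
√(2DS/H) = √(2 × 30,185.5 × 58.5 / 10) = 594.281.
√((H+B)/B) = √((10+90.2)/90.2) = 1.0540.
Q* ≈ 626.358.

Q* ≈ 626 cartons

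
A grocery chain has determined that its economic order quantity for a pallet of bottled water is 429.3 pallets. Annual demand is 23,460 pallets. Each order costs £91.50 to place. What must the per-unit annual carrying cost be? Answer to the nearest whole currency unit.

H ≈ £23

The basic EOQ model gives Q* = √(2DS/H); rearrange for the unknown.
From Q* = √(2DS/H): H = 2DS / Q*² = 2 × 23,460 × 91.5 / 429.3² = 23.2947.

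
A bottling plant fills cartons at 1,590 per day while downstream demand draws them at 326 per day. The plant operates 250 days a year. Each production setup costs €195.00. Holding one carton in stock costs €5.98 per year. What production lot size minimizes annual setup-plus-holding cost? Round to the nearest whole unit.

Annual demand D = 326 × 250 = 81,500.
Production build-up factor (1 − d/p) = 1 − 326/1,590 = 0.7950.
Q* = √(2DS / (H(1 − d/p))) = √(2 × 81,500 × 195 / (5.98 × 0.7950)).
= √(31,785,000 / 4.7539) ≈ 2585.744.

Q* ≈ 2,586 cartons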